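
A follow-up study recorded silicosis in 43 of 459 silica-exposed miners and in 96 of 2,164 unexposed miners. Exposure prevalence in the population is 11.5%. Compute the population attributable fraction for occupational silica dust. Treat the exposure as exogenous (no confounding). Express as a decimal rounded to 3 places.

PAF ≈ 0.113

p₁ = P(outcome | exposed) = 43/459 = 0.093682
p₀ = P(outcome | unexposed) = 96/2164 = 0.044362
Overall risk P(Y=1) = π·p₁ + (1−π)·p₀ = 0.115×0.093682 + 0.885×0.044362 = 0.050034.
Under exogeneity, PAF = [P(Y=1) − p₀] / P(Y=1).
PAF = (0.050034 − 0.044362) / 0.050034 ≈ 0.1134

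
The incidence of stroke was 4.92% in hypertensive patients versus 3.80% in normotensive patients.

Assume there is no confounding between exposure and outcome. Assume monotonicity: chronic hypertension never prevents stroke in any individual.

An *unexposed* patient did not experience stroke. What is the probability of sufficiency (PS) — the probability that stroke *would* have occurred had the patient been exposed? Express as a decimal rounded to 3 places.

p₁ = 0.0492, p₀ = 0.038.
Under exogeneity and monotonicity, PS = (p₁ − p₀) / (1 − p₀).
PS = (0.0492 − 0.038) / (1 − 0.038) = 0.0112 / 0.962 ≈ 0.0116

PS ≈ 0.012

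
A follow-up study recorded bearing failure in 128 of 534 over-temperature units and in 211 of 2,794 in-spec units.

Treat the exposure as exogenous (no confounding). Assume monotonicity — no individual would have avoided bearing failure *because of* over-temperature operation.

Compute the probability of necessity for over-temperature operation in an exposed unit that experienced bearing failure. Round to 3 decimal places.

p₁ = P(outcome | exposed) = 128/534 = 0.2397
p₀ = P(outcome | unexposed) = 211/2794 = 0.075519
Under exogeneity and monotonicity, PN = (p₁ − p₀) / p₁.
PN = (0.2397 − 0.075519) / 0.2397 = 0.16418 / 0.2397 ≈ 0.6849

PN ≈ 0.685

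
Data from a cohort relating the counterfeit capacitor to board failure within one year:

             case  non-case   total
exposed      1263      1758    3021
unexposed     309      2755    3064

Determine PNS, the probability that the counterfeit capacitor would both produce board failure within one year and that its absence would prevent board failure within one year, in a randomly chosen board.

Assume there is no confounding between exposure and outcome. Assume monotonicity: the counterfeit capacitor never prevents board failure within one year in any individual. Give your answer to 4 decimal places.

PNS ≈ 0.3172

p₁ = P(outcome | exposed) = 1263/3021 = 0.41807
p₀ = P(outcome | unexposed) = 309/3064 = 0.10085
Under exogeneity and monotonicity, PNS = p₁ − p₀.
PNS = 0.41807 − 0.10085 = 0.31722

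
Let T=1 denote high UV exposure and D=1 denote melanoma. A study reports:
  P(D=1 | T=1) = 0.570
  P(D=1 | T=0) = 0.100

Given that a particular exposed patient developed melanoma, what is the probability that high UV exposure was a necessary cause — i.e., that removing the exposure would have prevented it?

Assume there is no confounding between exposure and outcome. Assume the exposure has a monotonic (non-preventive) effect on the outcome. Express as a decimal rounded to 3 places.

PN ≈ 0.825

Let p₁ = 0.57, p₀ = 0.1.
Under exogeneity and monotonicity, PN = (p₁ − p₀) / p₁.
PN = (0.57 − 0.1) / 0.57 = 0.47 / 0.57 ≈ 0.8246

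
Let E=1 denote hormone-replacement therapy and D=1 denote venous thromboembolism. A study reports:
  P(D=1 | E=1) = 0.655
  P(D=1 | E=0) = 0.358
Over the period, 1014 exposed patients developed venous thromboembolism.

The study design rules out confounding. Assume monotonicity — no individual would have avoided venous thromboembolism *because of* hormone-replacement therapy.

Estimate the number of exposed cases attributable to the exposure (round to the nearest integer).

about 460 cases

Let p₁ = 0.655, p₀ = 0.358.
PN = (p₁ − p₀)/p₁ = (0.655 − 0.358) / 0.655 ≈ 0.45344.
Attributable cases ≈ PN × (exposed cases) = 0.45344 × 1014 ≈ 459.78.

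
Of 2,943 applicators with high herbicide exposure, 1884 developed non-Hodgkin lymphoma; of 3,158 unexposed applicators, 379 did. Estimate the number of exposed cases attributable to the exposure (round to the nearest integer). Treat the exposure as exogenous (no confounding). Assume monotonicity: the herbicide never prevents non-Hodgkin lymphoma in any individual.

about 1531 cases

p₁ = P(outcome | exposed) = 1884/2943 = 0.64016
p₀ = P(outcome | unexposed) = 379/3158 = 0.12001
PN = (p₁ − p₀)/p₁ = (0.64016 − 0.12001) / 0.64016 ≈ 0.81253.
Attributable cases ≈ PN × (exposed cases) = 0.81253 × 1884 ≈ 1530.80.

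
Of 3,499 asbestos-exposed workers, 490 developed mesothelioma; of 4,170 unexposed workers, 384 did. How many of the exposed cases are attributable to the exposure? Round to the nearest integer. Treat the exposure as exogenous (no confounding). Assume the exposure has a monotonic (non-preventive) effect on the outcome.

p₁ = P(outcome | exposed) = 490/3499 = 0.14004
p₀ = P(outcome | unexposed) = 384/4170 = 0.092086
PN = (p₁ − p₀)/p₁ = (0.14004 − 0.092086) / 0.14004 ≈ 0.34243.
Attributable cases ≈ PN × (exposed cases) = 0.34243 × 490 ≈ 167.79.

about 168 cases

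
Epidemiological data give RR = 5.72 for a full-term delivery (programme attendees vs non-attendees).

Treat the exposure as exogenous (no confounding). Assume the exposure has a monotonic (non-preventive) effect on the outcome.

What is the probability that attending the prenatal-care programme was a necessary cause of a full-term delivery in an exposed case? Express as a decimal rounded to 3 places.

Under exogeneity and monotonicity, PN = (RR − 1) / RR = 1 − 1/RR.
PN = (5.72 − 1) / 5.72 = 4.72 / 5.72 ≈ 0.8252

PN ≈ 0.825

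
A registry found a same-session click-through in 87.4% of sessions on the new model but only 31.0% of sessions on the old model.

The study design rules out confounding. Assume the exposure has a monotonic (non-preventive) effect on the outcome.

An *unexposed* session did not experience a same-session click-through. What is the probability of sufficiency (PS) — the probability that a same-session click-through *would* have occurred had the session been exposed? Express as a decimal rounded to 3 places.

PS ≈ 0.817

p₁ = 0.874, p₀ = 0.31.
Under exogeneity and monotonicity, PS = (p₁ − p₀) / (1 − p₀).
PS = (0.874 − 0.31) / (1 − 0.31) = 0.564 / 0.69 ≈ 0.8174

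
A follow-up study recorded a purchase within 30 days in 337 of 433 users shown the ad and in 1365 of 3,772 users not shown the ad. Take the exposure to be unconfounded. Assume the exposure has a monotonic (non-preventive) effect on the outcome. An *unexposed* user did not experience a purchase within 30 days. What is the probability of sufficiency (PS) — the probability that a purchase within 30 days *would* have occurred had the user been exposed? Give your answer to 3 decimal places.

p₁ = P(outcome | exposed) = 337/433 = 0.77829
p₀ = P(outcome | unexposed) = 1365/3772 = 0.36188
Under exogeneity and monotonicity, PS = (p₁ − p₀) / (1 − p₀).
PS = (0.77829 − 0.36188) / (1 − 0.36188) = 0.41641 / 0.63812 ≈ 0.6526

PS ≈ 0.653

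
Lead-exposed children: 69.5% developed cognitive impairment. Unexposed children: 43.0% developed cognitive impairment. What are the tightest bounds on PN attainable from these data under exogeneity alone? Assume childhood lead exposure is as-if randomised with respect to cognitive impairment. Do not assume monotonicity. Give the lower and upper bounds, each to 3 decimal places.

p₁ = 0.695, p₀ = 0.43.
Under exogeneity alone the bounds on PN are max{0,(p₁−p₀)/p₁} ≤ PN ≤ min{1,(1−p₀)/p₁}.
  lower = (p₁ − p₀)/p₁ = 0.265 / 0.695 ≈ 0.3813
  upper = min{1, (1 − p₀)/p₁} = 0.57 / 0.695 ≈ 0.8201

0.381 ≤ PN ≤ 0.820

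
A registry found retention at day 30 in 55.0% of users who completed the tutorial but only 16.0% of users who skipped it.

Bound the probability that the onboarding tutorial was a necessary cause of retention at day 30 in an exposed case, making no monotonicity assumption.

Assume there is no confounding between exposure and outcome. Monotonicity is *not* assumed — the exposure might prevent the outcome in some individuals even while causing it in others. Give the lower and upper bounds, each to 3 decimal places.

p₁ = 0.55, p₀ = 0.16.
Under exogeneity alone the bounds on PN are max{0,(p₁−p₀)/p₁} ≤ PN ≤ min{1,(1−p₀)/p₁}.
  lower = (p₁ − p₀)/p₁ = 0.39 / 0.55 ≈ 0.7091
  upper = min{1, (1 − p₀)/p₁} = 0.84 / 0.55 ≈ 1.5273 → capped at 1

0.709 ≤ PN ≤ 1.000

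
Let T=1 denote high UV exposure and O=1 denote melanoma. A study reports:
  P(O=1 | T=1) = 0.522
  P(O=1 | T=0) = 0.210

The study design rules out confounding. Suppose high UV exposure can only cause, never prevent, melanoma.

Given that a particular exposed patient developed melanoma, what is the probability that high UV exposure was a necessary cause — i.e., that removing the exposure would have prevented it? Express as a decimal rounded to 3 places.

PN ≈ 0.598

Let p₁ = 0.522, p₀ = 0.21.
Under exogeneity and monotonicity, PN = (p₁ − p₀) / p₁.
PN = (0.522 − 0.21) / 0.522 = 0.312 / 0.522 ≈ 0.5977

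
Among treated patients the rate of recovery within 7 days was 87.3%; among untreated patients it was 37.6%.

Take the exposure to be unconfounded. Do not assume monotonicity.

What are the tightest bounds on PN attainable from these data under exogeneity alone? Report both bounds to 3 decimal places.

p₁ = 0.873, p₀ = 0.376.
Under exogeneity alone the bounds on PN are max{0,(p₁−p₀)/p₁} ≤ PN ≤ min{1,(1−p₀)/p₁}.
  lower = (p₁ − p₀)/p₁ = 0.497 / 0.873 ≈ 0.5693
  upper = min{1, (1 − p₀)/p₁} = 0.624 / 0.873 ≈ 0.7148

0.569 ≤ PN ≤ 0.715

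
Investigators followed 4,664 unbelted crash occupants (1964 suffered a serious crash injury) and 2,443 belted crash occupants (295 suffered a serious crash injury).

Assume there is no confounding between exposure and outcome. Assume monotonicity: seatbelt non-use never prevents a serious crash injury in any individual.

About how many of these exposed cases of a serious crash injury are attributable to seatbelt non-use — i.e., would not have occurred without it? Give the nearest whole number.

p₁ = P(outcome | exposed) = 1964/4664 = 0.4211
p₀ = P(outcome | unexposed) = 295/2443 = 0.12075
PN = (p₁ − p₀)/p₁ = (0.4211 − 0.12075) / 0.4211 ≈ 0.71324.
Attributable cases ≈ PN × (exposed cases) = 0.71324 × 1964 ≈ 1400.81.

about 1401 cases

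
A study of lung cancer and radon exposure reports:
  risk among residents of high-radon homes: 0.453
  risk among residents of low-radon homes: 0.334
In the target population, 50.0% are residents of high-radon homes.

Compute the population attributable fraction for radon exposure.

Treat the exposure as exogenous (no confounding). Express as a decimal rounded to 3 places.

PAF ≈ 0.151

Let p₁ = 0.453, p₀ = 0.334.
Overall risk P(Y=1) = π·p₁ + (1−π)·p₀ = 0.5×0.453 + 0.5×0.334 = 0.3935.
Under exogeneity, PAF = [P(Y=1) − p₀] / P(Y=1).
PAF = (0.3935 − 0.334) / 0.3935 ≈ 0.1512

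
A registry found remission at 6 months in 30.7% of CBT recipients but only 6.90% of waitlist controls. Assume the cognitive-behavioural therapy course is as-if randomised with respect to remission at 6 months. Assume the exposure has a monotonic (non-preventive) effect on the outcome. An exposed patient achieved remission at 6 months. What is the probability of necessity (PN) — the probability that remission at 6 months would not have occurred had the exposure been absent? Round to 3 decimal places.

PN ≈ 0.775

p₁ = 0.307, p₀ = 0.069.
Under exogeneity and monotonicity, PN = (p₁ − p₀) / p₁.
PN = (0.307 − 0.069) / 0.307 = 0.238 / 0.307 ≈ 0.7752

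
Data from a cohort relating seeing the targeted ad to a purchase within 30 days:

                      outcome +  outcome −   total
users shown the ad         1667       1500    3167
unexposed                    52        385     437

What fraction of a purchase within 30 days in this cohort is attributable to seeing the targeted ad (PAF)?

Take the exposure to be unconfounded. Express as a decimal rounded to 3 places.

PAF ≈ 0.751

p₁ = P(outcome | exposed) = 1667/3167 = 0.52637
p₀ = P(outcome | unexposed) = 52/437 = 0.11899
Exposure prevalence π = 3167/3604 = 0.87875; overall risk P(Y=1) = 0.47697.
Under exogeneity, PAF = [P(Y=1) − p₀]/P(Y=1).
PAF = (0.47697 − 0.11899) / 0.47697 ≈ 0.7505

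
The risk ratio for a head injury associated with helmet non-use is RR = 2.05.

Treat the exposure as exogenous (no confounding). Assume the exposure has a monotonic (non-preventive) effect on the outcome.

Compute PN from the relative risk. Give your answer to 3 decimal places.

Under exogeneity and monotonicity, PN = (RR − 1) / RR = 1 − 1/RR.
PN = (2.05 − 1) / 2.05 = 1.05 / 2.05 ≈ 0.5122

PN ≈ 0.512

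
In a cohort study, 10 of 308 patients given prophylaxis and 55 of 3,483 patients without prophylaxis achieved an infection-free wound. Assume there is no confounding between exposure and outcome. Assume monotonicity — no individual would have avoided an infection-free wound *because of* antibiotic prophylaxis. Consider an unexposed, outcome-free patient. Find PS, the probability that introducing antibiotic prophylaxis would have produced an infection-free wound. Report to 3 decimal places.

p₁ = P(outcome | exposed) = 10/308 = 0.032468
p₀ = P(outcome | unexposed) = 55/3483 = 0.015791
Under exogeneity and monotonicity, PS = (p₁ − p₀) / (1 − p₀).
PS = (0.032468 − 0.015791) / (1 − 0.015791) = 0.016677 / 0.98421 ≈ 0.0169

PS ≈ 0.017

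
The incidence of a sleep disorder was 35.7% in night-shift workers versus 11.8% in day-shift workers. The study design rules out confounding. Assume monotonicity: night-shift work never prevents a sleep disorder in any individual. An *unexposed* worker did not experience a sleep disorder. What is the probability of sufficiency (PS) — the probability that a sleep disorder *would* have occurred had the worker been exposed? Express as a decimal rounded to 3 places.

PS ≈ 0.271

p₁ = 0.357, p₀ = 0.118.
Under exogeneity and monotonicity, PS = (p₁ − p₀) / (1 − p₀).
PS = (0.357 − 0.118) / (1 − 0.118) = 0.239 / 0.882 ≈ 0.2710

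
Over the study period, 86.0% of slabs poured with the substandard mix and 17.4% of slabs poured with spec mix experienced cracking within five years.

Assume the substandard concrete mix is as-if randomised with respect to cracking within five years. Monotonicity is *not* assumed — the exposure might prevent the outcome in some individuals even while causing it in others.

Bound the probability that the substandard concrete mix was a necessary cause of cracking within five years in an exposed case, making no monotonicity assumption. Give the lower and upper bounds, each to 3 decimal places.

0.798 ≤ PN ≤ 0.960

p₁ = 0.86, p₀ = 0.174.
Under exogeneity alone the bounds on PN are max{0,(p₁−p₀)/p₁} ≤ PN ≤ min{1,(1−p₀)/p₁}.
  lower = (p₁ − p₀)/p₁ = 0.686 / 0.86 ≈ 0.7977
  upper = min{1, (1 − p₀)/p₁} = 0.826 / 0.86 ≈ 0.9605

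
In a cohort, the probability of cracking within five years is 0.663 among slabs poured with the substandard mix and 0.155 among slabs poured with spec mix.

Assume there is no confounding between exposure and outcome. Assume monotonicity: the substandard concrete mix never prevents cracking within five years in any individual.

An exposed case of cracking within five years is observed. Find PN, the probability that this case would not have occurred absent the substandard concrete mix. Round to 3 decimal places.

Let p₁ = 0.663, p₀ = 0.155.
Under exogeneity and monotonicity, PN = (p₁ − p₀) / p₁.
PN = (0.663 − 0.155) / 0.663 = 0.508 / 0.663 ≈ 0.7662

PN ≈ 0.766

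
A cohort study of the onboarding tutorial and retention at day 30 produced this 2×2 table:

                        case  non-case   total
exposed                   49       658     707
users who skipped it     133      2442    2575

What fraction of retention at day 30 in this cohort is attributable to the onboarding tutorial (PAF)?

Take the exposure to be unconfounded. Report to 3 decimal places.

p₁ = P(outcome | exposed) = 49/707 = 0.069307
p₀ = P(outcome | unexposed) = 133/2575 = 0.05165
Exposure prevalence π = 707/3282 = 0.21542; overall risk P(Y=1) = 0.055454.
Under exogeneity, PAF = [P(Y=1) − p₀]/P(Y=1).
PAF = (0.055454 − 0.05165) / 0.055454 ≈ 0.0686

PAF ≈ 0.069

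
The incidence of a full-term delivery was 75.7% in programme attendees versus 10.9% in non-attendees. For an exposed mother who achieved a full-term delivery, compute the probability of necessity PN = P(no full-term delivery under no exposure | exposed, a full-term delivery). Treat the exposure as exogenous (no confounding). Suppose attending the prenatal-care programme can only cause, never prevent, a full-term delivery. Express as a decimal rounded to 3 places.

p₁ = 0.757, p₀ = 0.109.
Under exogeneity and monotonicity, PN = (p₁ − p₀) / p₁.
PN = (0.757 − 0.109) / 0.757 = 0.648 / 0.757 ≈ 0.8560

PN ≈ 0.856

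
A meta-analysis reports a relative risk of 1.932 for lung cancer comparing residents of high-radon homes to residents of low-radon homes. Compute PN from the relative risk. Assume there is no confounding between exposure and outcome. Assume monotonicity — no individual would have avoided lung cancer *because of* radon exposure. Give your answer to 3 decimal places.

PN ≈ 0.482

Under exogeneity and monotonicity, PN = (RR − 1) / RR = 1 − 1/RR.
PN = (1.932 − 1) / 1.932 = 0.932 / 1.932 ≈ 0.4824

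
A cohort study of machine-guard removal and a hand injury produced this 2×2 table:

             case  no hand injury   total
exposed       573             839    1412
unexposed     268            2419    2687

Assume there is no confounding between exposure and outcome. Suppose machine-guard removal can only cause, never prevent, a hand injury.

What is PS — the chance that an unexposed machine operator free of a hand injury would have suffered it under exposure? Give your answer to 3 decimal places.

p₁ = P(outcome | exposed) = 573/1412 = 0.40581
p₀ = P(outcome | unexposed) = 268/2687 = 0.099739
Under exogeneity and monotonicity, PS = (p₁ − p₀)/(1 − p₀).
PS = (0.40581 − 0.099739) / 0.90026 ≈ 0.3400

PS ≈ 0.340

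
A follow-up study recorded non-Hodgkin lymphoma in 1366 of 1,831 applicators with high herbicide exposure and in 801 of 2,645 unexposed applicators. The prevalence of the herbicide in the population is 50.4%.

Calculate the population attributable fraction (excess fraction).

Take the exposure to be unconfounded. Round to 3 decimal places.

PAF ≈ 0.424

p₁ = P(outcome | exposed) = 1366/1831 = 0.74604
p₀ = P(outcome | unexposed) = 801/2645 = 0.30284
Overall risk P(Y=1) = π·p₁ + (1−π)·p₀ = 0.504×0.74604 + 0.496×0.30284 = 0.52621.
Under exogeneity, PAF = [P(Y=1) − p₀] / P(Y=1).
PAF = (0.52621 − 0.30284) / 0.52621 ≈ 0.4245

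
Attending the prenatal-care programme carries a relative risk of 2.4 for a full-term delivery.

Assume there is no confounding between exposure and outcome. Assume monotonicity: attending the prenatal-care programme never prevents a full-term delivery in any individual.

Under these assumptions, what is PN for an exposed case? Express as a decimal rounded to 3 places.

Under exogeneity and monotonicity, PN = (RR − 1) / RR = 1 − 1/RR.
PN = (2.4 − 1) / 2.4 = 1.4 / 2.4 ≈ 0.5833

PN ≈ 0.583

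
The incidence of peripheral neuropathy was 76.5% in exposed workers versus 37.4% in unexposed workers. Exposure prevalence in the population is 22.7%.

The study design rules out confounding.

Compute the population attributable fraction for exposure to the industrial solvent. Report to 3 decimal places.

PAF ≈ 0.192

p₁ = 0.765, p₀ = 0.374.
Overall risk P(Y=1) = π·p₁ + (1−π)·p₀ = 0.227×0.765 + 0.773×0.374 = 0.46276.
Under exogeneity, PAF = [P(Y=1) − p₀] / P(Y=1).
PAF = (0.46276 − 0.374) / 0.46276 ≈ 0.1918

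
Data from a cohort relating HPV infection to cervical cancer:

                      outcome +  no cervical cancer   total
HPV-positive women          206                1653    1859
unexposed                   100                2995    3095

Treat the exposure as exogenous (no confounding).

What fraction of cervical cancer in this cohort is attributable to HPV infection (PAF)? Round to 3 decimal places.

p₁ = P(outcome | exposed) = 206/1859 = 0.11081
p₀ = P(outcome | unexposed) = 100/3095 = 0.03231
Exposure prevalence π = 1859/4954 = 0.37525; overall risk P(Y=1) = 0.061768.
Under exogeneity, PAF = [P(Y=1) − p₀]/P(Y=1).
PAF = (0.061768 − 0.03231) / 0.061768 ≈ 0.4769

PAF ≈ 0.477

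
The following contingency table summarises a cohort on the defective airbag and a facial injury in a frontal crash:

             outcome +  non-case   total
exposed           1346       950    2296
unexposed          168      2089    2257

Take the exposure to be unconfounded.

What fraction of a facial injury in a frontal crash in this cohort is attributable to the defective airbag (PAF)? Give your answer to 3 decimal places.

PAF ≈ 0.776

p₁ = P(outcome | exposed) = 1346/2296 = 0.58624
p₀ = P(outcome | unexposed) = 168/2257 = 0.074435
Exposure prevalence π = 2296/4553 = 0.50428; overall risk P(Y=1) = 0.33253.
Under exogeneity, PAF = [P(Y=1) − p₀]/P(Y=1).
PAF = (0.33253 − 0.074435) / 0.33253 ≈ 0.7762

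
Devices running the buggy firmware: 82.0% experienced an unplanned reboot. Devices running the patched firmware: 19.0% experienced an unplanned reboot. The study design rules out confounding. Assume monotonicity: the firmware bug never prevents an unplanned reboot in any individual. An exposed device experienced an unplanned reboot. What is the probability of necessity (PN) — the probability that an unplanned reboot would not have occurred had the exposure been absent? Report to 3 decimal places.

p₁ = 0.82, p₀ = 0.19.
Under exogeneity and monotonicity, PN = (p₁ − p₀) / p₁.
PN = (0.82 − 0.19) / 0.82 = 0.63 / 0.82 ≈ 0.7683

PN ≈ 0.768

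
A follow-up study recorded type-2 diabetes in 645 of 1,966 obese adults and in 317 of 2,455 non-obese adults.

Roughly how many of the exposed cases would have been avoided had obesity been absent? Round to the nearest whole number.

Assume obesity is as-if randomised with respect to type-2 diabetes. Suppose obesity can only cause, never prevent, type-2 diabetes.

p₁ = P(outcome | exposed) = 645/1966 = 0.32808
p₀ = P(outcome | unexposed) = 317/2455 = 0.12912
PN = (p₁ − p₀)/p₁ = (0.32808 − 0.12912) / 0.32808 ≈ 0.60642.
Attributable cases ≈ PN × (exposed cases) = 0.60642 × 645 ≈ 391.14.

about 391 cases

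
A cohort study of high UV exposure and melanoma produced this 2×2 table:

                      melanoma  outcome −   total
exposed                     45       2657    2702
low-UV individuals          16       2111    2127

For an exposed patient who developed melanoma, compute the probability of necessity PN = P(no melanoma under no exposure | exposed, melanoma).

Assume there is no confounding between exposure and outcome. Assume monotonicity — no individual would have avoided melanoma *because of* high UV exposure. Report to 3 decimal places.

p₁ = P(outcome | exposed) = 45/2702 = 0.016654
p₀ = P(outcome | unexposed) = 16/2127 = 0.0075223
Under exogeneity and monotonicity, PN = (p₁ − p₀)/p₁.
PN = (0.016654 − 0.0075223) / 0.016654 ≈ 0.5483

PN ≈ 0.548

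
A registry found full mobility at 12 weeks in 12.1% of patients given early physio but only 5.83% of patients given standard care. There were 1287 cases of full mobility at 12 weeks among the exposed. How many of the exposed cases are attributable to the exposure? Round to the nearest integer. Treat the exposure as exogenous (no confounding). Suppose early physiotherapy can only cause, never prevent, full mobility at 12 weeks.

about 667 cases

p₁ = 0.121, p₀ = 0.0583.
PN = (p₁ − p₀)/p₁ = (0.121 − 0.0583) / 0.121 ≈ 0.51818.
Attributable cases ≈ PN × (exposed cases) = 0.51818 × 1287 ≈ 666.90.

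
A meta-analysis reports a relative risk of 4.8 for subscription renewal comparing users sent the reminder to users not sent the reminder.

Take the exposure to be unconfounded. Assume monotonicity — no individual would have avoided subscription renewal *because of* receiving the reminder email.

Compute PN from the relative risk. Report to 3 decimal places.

Under exogeneity and monotonicity, PN = (RR − 1) / RR = 1 − 1/RR.
PN = (4.8 − 1) / 4.8 = 3.8 / 4.8 ≈ 0.7917

PN ≈ 0.792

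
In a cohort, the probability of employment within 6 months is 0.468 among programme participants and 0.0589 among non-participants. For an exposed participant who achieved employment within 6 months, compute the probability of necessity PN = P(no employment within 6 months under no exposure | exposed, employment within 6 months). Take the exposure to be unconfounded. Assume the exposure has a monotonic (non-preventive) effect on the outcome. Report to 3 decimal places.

PN ≈ 0.874

Let p₁ = 0.468, p₀ = 0.0589.
Under exogeneity and monotonicity, PN = (p₁ − p₀) / p₁.
PN = (0.468 − 0.0589) / 0.468 = 0.4091 / 0.468 ≈ 0.8741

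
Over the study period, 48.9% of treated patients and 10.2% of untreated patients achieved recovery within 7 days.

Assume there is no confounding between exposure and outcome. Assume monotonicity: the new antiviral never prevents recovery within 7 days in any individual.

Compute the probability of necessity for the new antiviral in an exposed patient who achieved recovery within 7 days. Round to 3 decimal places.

PN ≈ 0.791

p₁ = 0.489, p₀ = 0.102.
Under exogeneity and monotonicity, PN = (p₁ − p₀) / p₁.
PN = (0.489 − 0.102) / 0.489 = 0.387 / 0.489 ≈ 0.7914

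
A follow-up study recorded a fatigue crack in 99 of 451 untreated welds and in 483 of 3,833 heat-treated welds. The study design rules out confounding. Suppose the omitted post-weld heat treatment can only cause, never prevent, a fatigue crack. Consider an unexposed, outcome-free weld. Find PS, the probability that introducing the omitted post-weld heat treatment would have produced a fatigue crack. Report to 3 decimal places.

PS ≈ 0.107

p₁ = P(outcome | exposed) = 99/451 = 0.21951
p₀ = P(outcome | unexposed) = 483/3833 = 0.12601
Under exogeneity and monotonicity, PS = (p₁ − p₀) / (1 − p₀).
PS = (0.21951 − 0.12601) / (1 − 0.12601) = 0.093501 / 0.87399 ≈ 0.1070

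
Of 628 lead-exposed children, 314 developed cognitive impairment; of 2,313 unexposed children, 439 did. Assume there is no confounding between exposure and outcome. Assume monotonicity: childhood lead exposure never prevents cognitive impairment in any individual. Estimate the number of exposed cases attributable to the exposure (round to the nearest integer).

about 195 cases

p₁ = P(outcome | exposed) = 314/628 = 0.5
p₀ = P(outcome | unexposed) = 439/2313 = 0.1898
PN = (p₁ − p₀)/p₁ = (0.5 − 0.1898) / 0.5 ≈ 0.62041.
Attributable cases ≈ PN × (exposed cases) = 0.62041 × 314 ≈ 194.81.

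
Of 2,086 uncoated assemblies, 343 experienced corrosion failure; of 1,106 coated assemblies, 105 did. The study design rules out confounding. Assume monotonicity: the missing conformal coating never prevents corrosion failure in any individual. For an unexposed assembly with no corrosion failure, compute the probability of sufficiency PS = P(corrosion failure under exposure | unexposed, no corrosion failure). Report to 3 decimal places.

PS ≈ 0.077

p₁ = P(outcome | exposed) = 343/2086 = 0.16443
p₀ = P(outcome | unexposed) = 105/1106 = 0.094937
Under exogeneity and monotonicity, PS = (p₁ − p₀) / (1 − p₀).
PS = (0.16443 − 0.094937) / (1 − 0.094937) = 0.069493 / 0.90506 ≈ 0.0768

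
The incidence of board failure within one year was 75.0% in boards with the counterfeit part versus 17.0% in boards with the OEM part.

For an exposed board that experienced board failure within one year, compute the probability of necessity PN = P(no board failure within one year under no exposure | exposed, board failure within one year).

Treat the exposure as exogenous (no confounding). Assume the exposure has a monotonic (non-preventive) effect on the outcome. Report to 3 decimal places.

p₁ = 0.75, p₀ = 0.17.
Under exogeneity and monotonicity, PN = (p₁ − p₀) / p₁.
PN = (0.75 − 0.17) / 0.75 = 0.58 / 0.75 ≈ 0.7733

PN ≈ 0.773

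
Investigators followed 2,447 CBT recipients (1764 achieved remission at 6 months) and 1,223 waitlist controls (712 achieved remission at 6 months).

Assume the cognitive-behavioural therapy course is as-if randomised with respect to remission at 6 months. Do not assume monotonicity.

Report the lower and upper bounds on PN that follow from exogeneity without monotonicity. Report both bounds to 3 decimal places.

p₁ = P(outcome | exposed) = 1764/2447 = 0.72088
p₀ = P(outcome | unexposed) = 712/1223 = 0.58217
Under exogeneity alone the bounds on PN are max{0,(p₁−p₀)/p₁} ≤ PN ≤ min{1,(1−p₀)/p₁}.
  lower = (p₁ − p₀)/p₁ = 0.13871 / 0.72088 ≈ 0.1924
  upper = min{1, (1 − p₀)/p₁} = 0.41783 / 0.72088 ≈ 0.5796

0.192 ≤ PN ≤ 0.580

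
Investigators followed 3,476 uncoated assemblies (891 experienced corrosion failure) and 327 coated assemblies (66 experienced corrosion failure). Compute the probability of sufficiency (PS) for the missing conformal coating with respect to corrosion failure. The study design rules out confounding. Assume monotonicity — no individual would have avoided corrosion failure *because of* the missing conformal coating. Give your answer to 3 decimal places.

p₁ = P(outcome | exposed) = 891/3476 = 0.25633
p₀ = P(outcome | unexposed) = 66/327 = 0.20183
Under exogeneity and monotonicity, PS = (p₁ − p₀) / (1 − p₀).
PS = (0.25633 − 0.20183) / (1 − 0.20183) = 0.054494 / 0.79817 ≈ 0.0683

PS ≈ 0.068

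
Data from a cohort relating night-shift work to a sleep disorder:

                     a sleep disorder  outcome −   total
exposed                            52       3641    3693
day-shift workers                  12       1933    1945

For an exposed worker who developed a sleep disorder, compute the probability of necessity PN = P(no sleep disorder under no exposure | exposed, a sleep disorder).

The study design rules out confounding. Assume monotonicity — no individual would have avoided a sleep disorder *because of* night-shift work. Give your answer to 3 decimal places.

p₁ = P(outcome | exposed) = 52/3693 = 0.014081
p₀ = P(outcome | unexposed) = 12/1945 = 0.0061697
Under exogeneity and monotonicity, PN = (p₁ − p₀) / p₁.
PN = (0.014081 − 0.0061697) / 0.014081 = 0.007911 / 0.014081 ≈ 0.5618

PN ≈ 0.562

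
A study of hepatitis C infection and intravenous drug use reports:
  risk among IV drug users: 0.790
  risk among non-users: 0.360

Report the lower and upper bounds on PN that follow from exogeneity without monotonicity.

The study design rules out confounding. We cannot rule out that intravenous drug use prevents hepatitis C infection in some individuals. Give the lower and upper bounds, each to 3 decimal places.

Let p₁ = 0.79, p₀ = 0.36.
Under exogeneity alone the bounds on PN are max{0,(p₁−p₀)/p₁} ≤ PN ≤ min{1,(1−p₀)/p₁}.
  lower = (p₁ − p₀)/p₁ = 0.43 / 0.79 ≈ 0.5443
  upper = min{1, (1 − p₀)/p₁} = 0.64 / 0.79 ≈ 0.8101

0.544 ≤ PN ≤ 0.810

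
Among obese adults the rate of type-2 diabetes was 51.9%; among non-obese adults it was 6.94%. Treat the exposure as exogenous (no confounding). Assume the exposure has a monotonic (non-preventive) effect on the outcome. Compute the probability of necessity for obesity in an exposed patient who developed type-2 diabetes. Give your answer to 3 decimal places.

PN ≈ 0.866

p₁ = 0.519, p₀ = 0.0694.
Under exogeneity and monotonicity, PN = (p₁ − p₀) / p₁.
PN = (0.519 − 0.0694) / 0.519 = 0.4496 / 0.519 ≈ 0.8663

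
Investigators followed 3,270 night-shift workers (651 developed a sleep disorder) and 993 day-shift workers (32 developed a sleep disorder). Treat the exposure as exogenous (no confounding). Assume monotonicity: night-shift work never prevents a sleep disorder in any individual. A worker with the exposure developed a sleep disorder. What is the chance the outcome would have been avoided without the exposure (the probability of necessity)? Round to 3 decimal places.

PN ≈ 0.838

p₁ = P(outcome | exposed) = 651/3270 = 0.19908
p₀ = P(outcome | unexposed) = 32/993 = 0.032226
Under exogeneity and monotonicity, PN = (p₁ − p₀) / p₁.
PN = (0.19908 − 0.032226) / 0.19908 = 0.16686 / 0.19908 ≈ 0.8381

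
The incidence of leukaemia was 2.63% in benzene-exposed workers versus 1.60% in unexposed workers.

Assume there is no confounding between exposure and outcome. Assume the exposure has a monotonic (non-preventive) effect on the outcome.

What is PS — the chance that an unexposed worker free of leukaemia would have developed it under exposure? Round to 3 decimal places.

PS ≈ 0.010

p₁ = 0.0263, p₀ = 0.016.
Under exogeneity and monotonicity, PS = (p₁ − p₀) / (1 − p₀).
PS = (0.0263 − 0.016) / (1 − 0.016) = 0.0103 / 0.984 ≈ 0.0105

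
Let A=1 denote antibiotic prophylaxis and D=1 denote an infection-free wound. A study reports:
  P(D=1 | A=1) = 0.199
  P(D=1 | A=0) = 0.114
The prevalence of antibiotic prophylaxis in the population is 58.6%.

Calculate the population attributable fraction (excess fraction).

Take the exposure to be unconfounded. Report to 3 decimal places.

Let p₁ = 0.199, p₀ = 0.114.
Overall risk P(Y=1) = π·p₁ + (1−π)·p₀ = 0.586×0.199 + 0.414×0.114 = 0.16381.
Under exogeneity, PAF = [P(Y=1) − p₀] / P(Y=1).
PAF = (0.16381 − 0.114) / 0.16381 ≈ 0.3041

PAF ≈ 0.304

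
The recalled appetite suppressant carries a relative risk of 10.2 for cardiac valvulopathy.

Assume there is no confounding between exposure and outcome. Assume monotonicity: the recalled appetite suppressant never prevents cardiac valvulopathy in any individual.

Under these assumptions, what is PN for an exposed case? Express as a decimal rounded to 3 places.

PN ≈ 0.902

Under exogeneity and monotonicity, PN = (RR − 1) / RR = 1 − 1/RR.
PN = (10.2 − 1) / 10.2 = 9.2 / 10.2 ≈ 0.9020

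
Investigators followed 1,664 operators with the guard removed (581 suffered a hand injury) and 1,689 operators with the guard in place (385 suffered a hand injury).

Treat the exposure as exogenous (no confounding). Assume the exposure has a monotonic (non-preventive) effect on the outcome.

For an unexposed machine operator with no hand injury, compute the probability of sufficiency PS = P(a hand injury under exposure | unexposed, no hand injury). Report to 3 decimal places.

PS ≈ 0.157

p₁ = P(outcome | exposed) = 581/1664 = 0.34916
p₀ = P(outcome | unexposed) = 385/1689 = 0.22795
Under exogeneity and monotonicity, PS = (p₁ − p₀) / (1 − p₀).
PS = (0.34916 − 0.22795) / (1 − 0.22795) = 0.12121 / 0.77205 ≈ 0.1570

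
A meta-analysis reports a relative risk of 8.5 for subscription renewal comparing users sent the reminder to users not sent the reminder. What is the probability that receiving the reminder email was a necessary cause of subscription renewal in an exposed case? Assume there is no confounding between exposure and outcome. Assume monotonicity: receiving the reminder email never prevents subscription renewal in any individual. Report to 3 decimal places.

PN ≈ 0.882

Under exogeneity and monotonicity, PN = (RR − 1) / RR = 1 − 1/RR.
PN = (8.5 − 1) / 8.5 = 7.5 / 8.5 ≈ 0.8824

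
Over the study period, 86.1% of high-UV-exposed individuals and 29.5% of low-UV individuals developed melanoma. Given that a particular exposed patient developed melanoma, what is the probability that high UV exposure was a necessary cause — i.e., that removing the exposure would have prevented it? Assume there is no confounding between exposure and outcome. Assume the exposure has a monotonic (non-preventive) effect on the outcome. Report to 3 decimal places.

PN ≈ 0.657

p₁ = 0.861, p₀ = 0.295.
Under exogeneity and monotonicity, PN = (p₁ − p₀) / p₁.
PN = (0.861 − 0.295) / 0.861 = 0.566 / 0.861 ≈ 0.6574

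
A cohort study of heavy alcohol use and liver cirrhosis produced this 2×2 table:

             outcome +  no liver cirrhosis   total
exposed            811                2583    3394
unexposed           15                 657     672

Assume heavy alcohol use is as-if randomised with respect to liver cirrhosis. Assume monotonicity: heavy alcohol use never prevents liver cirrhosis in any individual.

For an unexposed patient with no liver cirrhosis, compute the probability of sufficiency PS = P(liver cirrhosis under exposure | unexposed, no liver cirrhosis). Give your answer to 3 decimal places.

PS ≈ 0.222

p₁ = P(outcome | exposed) = 811/3394 = 0.23895
p₀ = P(outcome | unexposed) = 15/672 = 0.022321
Under exogeneity and monotonicity, PS = (p₁ − p₀)/(1 − p₀).
PS = (0.23895 − 0.022321) / 0.97768 ≈ 0.2216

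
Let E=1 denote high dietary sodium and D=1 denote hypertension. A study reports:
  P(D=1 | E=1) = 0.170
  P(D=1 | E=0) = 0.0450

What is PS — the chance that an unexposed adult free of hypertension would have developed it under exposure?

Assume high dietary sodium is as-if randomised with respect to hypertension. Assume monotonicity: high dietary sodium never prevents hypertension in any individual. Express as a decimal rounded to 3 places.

Let p₁ = 0.17, p₀ = 0.045.
Under exogeneity and monotonicity, PS = (p₁ − p₀) / (1 − p₀).
PS = (0.17 − 0.045) / (1 − 0.045) = 0.125 / 0.955 ≈ 0.1309

PS ≈ 0.131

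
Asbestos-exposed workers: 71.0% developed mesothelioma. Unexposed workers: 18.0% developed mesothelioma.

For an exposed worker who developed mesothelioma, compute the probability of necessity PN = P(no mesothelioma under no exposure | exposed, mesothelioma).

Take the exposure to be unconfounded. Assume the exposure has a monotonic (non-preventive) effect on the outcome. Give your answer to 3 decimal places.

p₁ = 0.71, p₀ = 0.18.
Under exogeneity and monotonicity, PN = (p₁ − p₀) / p₁.
PN = (0.71 − 0.18) / 0.71 = 0.53 / 0.71 ≈ 0.7465

PN ≈ 0.746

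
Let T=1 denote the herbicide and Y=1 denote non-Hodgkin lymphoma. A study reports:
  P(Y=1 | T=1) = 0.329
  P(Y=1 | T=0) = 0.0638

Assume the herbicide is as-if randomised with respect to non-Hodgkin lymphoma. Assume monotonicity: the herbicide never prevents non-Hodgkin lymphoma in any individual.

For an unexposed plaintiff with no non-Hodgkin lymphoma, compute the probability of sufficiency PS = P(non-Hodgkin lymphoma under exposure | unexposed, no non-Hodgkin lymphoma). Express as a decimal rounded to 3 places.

PS ≈ 0.283

Let p₁ = 0.329, p₀ = 0.0638.
Under exogeneity and monotonicity, PS = (p₁ − p₀) / (1 − p₀).
PS = (0.329 − 0.0638) / (1 − 0.0638) = 0.2652 / 0.9362 ≈ 0.2833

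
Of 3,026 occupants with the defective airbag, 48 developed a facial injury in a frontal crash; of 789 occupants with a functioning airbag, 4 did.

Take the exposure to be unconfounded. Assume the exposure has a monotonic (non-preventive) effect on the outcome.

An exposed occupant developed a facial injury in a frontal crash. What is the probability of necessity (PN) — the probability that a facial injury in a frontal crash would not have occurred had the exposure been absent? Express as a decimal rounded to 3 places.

p₁ = P(outcome | exposed) = 48/3026 = 0.015863
p₀ = P(outcome | unexposed) = 4/789 = 0.0050697
Under exogeneity and monotonicity, PN = (p₁ − p₀) / p₁.
PN = (0.015863 − 0.0050697) / 0.015863 = 0.010793 / 0.015863 ≈ 0.6804

PN ≈ 0.680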